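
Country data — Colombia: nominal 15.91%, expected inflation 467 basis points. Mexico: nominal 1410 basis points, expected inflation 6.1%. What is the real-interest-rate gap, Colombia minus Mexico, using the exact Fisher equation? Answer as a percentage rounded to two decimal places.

3.20%

Colombia: (1 + 0.1591)/(1 + 0.0467) − 1 = 10.7385%
Mexico: (1 + 0.1410)/(1 + 0.0610) − 1 = 7.5401%
Differential = 10.7385% − 7.5401% = 3.1985% → 3.20%.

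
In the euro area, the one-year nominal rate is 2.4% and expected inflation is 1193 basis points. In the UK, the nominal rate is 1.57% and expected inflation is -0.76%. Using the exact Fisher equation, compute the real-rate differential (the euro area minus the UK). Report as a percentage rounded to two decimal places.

-10.86%

The euro area: (1 + 0.0240)/(1 + 0.1193) − 1 = -8.5142%
The UK: (1 + 0.0157)/(1 − 0.0076) − 1 = 2.3478%
Differential = -8.5142% − 2.3478% = -10.8621% → -10.86%.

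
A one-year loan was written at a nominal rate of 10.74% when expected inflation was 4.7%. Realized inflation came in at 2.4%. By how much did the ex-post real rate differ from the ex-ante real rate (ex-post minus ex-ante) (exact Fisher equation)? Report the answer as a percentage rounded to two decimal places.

2.38%

Ex-ante: (1 + 0.1074)/(1 + 0.0470) − 1 = 5.7689%
Ex-post: (1 + 0.1074)/(1 + 0.0240) − 1 = 8.1445%
Difference (ex-post − ex-ante) = 2.3757% → 2.38%.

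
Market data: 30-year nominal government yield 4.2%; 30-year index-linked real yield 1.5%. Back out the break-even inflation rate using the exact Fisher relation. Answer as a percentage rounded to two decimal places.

2.66%

(1 + π) = (1 + i)/(1 + r) = 1.04200 / 1.01500 = 1.026601
Break-even inflation = 1.026601 − 1 → 2.66%.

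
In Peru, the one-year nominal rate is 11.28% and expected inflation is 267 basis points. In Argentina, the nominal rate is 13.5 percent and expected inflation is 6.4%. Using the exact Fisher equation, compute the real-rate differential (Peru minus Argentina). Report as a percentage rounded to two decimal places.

1.71%

Peru: (1 + 0.1128)/(1 + 0.0267) − 1 = 8.3861%
Argentina: (1 + 0.1350)/(1 + 0.0640) − 1 = 6.6729%
Differential = 8.3861% − 6.6729% = 1.7132% → 1.71%.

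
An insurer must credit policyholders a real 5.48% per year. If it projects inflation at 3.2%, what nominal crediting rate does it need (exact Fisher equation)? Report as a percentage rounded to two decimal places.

(1 + i) = (1 + r)(1 + π) = 1.05480 × 1.03200 = 1.0885536
i = 1.0885536 − 1, so the required nominal rate is 8.86%.

8.86%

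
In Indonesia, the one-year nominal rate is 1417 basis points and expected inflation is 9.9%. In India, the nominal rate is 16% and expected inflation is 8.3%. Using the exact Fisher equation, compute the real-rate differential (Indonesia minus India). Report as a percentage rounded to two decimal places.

-3.22%

Indonesia: (1 + 0.1417)/(1 + 0.0990) − 1 = 3.8854%
India: (1 + 0.1600)/(1 + 0.0830) − 1 = 7.1099%
Differential = 3.8854% − 7.1099% = -3.2245% → -3.22%.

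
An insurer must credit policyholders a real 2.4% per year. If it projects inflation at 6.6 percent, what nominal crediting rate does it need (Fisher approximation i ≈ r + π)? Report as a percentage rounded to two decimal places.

9.00%

i ≈ r + π = 2.4% + 6.6% = 9.00%.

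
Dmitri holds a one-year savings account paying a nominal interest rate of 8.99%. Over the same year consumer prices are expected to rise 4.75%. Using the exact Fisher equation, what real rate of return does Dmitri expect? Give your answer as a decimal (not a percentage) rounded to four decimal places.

1 + r = 1.08990 / 1.04750 = 1.040477
r = 1.040477 − 1 = 4.0477%, i.e. 0.0405.

0.0405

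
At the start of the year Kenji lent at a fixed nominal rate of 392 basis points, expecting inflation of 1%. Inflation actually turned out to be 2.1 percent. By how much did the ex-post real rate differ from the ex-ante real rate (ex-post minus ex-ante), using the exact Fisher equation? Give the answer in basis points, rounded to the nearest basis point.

Ex-ante: (1 + 0.0392)/(1 + 0.0100) − 1 = 2.8911%
Ex-post: (1 + 0.0392)/(1 + 0.0210) − 1 = 1.7826%
Difference (ex-post − ex-ante) = -1.1085% → -111 basis points.

-111 basis points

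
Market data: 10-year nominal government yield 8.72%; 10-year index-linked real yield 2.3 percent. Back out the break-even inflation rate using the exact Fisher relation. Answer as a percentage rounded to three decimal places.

(1 + π) = (1 + i)/(1 + r) = 1.08720 / 1.02300 = 1.062757
Break-even inflation = 1.062757 − 1 → 6.276%.

6.276%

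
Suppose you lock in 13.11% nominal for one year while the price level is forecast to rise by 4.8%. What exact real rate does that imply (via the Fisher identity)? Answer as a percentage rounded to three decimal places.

By the Fisher identity, 1 + r = (1 + i)/(1 + π).
1 + r = 1.13110 / 1.04800 = 1.079294
r = 1.079294 − 1 = 7.9294%, i.e. 7.929%.

7.929%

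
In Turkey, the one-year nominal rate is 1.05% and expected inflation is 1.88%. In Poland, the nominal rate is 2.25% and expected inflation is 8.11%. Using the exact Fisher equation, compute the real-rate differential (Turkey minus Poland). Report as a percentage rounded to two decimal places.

Turkey: (1 + 0.0105)/(1 + 0.0188) − 1 = -0.8147%
Poland: (1 + 0.0225)/(1 + 0.0811) − 1 = -5.4204%
Differential = -0.8147% − (-5.4204%) = 4.6057% → 4.61%.

4.61%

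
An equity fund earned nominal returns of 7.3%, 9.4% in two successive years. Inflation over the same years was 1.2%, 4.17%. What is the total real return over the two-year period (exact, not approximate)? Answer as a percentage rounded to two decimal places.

Nominal growth factor = 1.0730 × 1.0940 = 1.173862
Price-level growth factor = 1.0120 × 1.0417 = 1.054200
Real growth factor = 1.173862 / 1.054200 = 1.113509
Total real return = 1.113509 − 1 → 11.35%.

11.35%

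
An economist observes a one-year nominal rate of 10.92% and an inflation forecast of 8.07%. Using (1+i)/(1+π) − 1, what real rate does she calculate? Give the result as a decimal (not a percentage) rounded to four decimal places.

0.0264

1 + r = 1.10920 / 1.08070 = 1.026372
r = 1.026372 − 1 = 2.6372%, i.e. 0.0264.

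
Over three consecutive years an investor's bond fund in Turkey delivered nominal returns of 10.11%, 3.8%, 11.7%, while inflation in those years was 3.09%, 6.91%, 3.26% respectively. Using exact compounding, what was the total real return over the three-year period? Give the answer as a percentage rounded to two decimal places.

12.18%

Nominal growth factor = 1.1011 × 1.0380 × 1.1170 = 1.276666
Price-level growth factor = 1.0309 × 1.0691 × 1.0326 = 1.138065
Real growth factor = 1.276666 / 1.138065 = 1.121787
Total real return = 1.121787 − 1 → 12.18%.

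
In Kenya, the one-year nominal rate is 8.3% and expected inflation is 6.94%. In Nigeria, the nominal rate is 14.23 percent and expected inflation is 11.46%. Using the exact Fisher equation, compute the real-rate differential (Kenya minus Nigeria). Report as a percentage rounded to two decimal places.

Kenya: (1 + 0.0830)/(1 + 0.0694) − 1 = 1.2717%
Nigeria: (1 + 0.1423)/(1 + 0.1146) − 1 = 2.4852%
Differential = 1.2717% − 2.4852% = -1.2135% → -1.21%.

-1.21%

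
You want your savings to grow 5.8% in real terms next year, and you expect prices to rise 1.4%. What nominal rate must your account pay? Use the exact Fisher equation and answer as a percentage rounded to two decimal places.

(1 + i) = (1 + r)(1 + π) = 1.05800 × 1.01400 = 1.072812
i = 1.072812 − 1, so the required nominal rate is 7.28%.

7.28%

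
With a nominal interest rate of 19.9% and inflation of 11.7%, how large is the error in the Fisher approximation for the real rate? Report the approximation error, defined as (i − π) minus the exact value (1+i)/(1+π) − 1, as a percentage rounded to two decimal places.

Approximate: r ≈ 19.900% − 11.700% = 8.2000%
Exact: (1 + 0.1990)/(1 + 0.1170) − 1 = 7.3411%
Error = 8.2000% − 7.3411% = 0.8589% → 0.86%.

0.86%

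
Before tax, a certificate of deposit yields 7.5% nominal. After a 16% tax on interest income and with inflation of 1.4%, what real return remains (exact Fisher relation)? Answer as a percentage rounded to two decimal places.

After-tax nominal return = 7.5% × (1 − 0.16) = 6.3000%.
1 + r = 1.06300 / 1.01400 = 1.048323
After-tax real rate = 1.048323 − 1 → 4.83%.

4.83%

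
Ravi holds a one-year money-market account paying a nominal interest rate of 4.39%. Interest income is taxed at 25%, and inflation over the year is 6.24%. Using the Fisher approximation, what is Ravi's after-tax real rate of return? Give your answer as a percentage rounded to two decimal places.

After-tax nominal return = 4.39% × (1 − 0.25) = 3.2925%.
r ≈ 3.2925% − 6.24% → -2.95%.

-2.95%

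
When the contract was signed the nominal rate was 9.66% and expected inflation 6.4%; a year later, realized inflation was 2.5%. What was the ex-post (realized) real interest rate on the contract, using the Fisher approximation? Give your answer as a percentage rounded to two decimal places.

Ex-post: 9.66% − 2.5% = 7.160%
So the realized real rate is 7.16%.

7.16%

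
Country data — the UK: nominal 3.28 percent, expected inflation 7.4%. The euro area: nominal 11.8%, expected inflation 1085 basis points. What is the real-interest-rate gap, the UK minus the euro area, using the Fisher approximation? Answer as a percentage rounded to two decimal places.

-5.07%

The UK: 3.28% − 7.4% = -4.120%
The euro area: 11.8% − 10.85% = 0.950%
Differential = -5.070% → -5.07%.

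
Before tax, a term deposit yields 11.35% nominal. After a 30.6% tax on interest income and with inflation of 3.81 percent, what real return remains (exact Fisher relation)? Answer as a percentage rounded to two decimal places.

3.92%

After-tax nominal return = 11.35% × (1 − 0.306) = 7.8769%.
1 + r = 1.078769 / 1.03810 = 1.039176
After-tax real rate = 1.039176 − 1 → 3.92%.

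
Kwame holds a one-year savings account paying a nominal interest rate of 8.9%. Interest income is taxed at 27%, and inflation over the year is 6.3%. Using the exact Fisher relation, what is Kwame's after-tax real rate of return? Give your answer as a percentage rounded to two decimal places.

0.19%

After-tax nominal return = 8.9% × (1 − 0.27) = 6.4970%.
1 + r = 1.06497 / 1.06300 = 1.001853
After-tax real rate = 1.001853 − 1 → 0.19%.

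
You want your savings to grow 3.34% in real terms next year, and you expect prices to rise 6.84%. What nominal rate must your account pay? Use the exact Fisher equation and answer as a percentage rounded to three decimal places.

(1 + i) = (1 + r)(1 + π) = 1.03340 × 1.06840 = 1.10408456
i = 1.10408456 − 1, so the required nominal rate is 10.408%.

10.408%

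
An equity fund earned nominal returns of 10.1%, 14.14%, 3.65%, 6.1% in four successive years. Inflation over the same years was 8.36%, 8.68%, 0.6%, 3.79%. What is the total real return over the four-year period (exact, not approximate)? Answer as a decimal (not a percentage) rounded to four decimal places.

0.1239

Nominal growth factor = 1.1010 × 1.1414 × 1.0365 × 1.0610 = 1.382006
Price-level growth factor = 1.0836 × 1.0868 × 1.0060 × 1.0379 = 1.229623
Real growth factor = 1.382006 / 1.229623 = 1.123926
Total real return = 1.123926 − 1 → 0.1239.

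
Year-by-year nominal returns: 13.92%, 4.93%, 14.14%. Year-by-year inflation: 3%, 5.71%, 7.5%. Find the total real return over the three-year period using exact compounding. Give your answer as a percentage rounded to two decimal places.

Nominal growth factor = 1.1392 × 1.0493 × 1.1414 = 1.364387
Price-level growth factor = 1.0300 × 1.0571 × 1.0750 = 1.170474
Real growth factor = 1.364387 / 1.170474 = 1.165670
Total real return = 1.165670 − 1 → 16.57%.

16.57%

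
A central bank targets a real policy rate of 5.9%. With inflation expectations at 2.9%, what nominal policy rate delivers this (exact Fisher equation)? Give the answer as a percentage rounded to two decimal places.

(1 + i) = (1 + r)(1 + π) = 1.05900 × 1.02900 = 1.089711
i = 1.089711 − 1, so the required nominal rate is 8.97%.

8.97%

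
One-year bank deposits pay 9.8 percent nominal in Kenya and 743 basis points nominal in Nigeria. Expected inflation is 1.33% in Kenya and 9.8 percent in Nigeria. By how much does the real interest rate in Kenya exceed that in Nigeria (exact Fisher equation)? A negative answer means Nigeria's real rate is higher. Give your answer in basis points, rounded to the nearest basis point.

1052 basis points

Kenya: (1 + 0.0980)/(1 + 0.0133) − 1 = 8.3588%
Nigeria: (1 + 0.0743)/(1 + 0.0980) − 1 = -2.1585%
Differential = 8.3588% − (-2.1585%) = 10.5173% → 1052 basis points.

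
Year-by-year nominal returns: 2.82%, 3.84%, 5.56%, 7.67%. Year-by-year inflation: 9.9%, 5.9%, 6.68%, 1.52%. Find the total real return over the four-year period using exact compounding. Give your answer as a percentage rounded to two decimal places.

Compound the nominal returns: 1.0282 × 1.0384 × 1.0556 × 1.0767 = 1.213490.
Compound inflation: 1.0990 × 1.0590 × 1.0668 × 1.0152 = 1.260458.
Deflate: 1.213490 / 1.260458 = 0.962738.
Total real return = 0.962738 − 1 → -3.73%.

-3.73%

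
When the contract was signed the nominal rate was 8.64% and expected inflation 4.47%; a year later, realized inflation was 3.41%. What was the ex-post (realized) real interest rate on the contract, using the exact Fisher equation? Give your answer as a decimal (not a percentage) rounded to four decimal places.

0.0506

Ex-post: (1 + 0.0864)/(1 + 0.0341) − 1 = 5.0575%
So the realized real rate is 0.0506.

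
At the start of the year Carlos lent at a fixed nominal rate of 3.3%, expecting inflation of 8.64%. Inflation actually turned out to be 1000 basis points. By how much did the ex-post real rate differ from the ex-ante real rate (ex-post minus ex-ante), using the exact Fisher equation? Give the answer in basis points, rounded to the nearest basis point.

Ex-ante: (1 + 0.0330)/(1 + 0.0864) − 1 = -4.9153%
Ex-post: (1 + 0.0330)/(1 + 0.1000) − 1 = -6.0909%
Difference (ex-post − ex-ante) = -1.1756% → -118 basis points.

-118 basis points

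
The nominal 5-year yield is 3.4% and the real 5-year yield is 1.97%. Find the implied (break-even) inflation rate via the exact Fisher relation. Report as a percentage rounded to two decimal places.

1.40%

(1 + π) = (1 + i)/(1 + r) = 1.03400 / 1.01970 = 1.014024
Break-even inflation = 1.014024 − 1 → 1.40%.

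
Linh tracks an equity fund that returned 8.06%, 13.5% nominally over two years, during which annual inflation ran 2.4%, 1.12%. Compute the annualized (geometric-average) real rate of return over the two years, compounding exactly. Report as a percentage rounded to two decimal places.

Compound the nominal returns: 1.0806 × 1.1350 = 1.22648100.
Compound inflation: 1.0240 × 1.0112 = 1.03546880.
Deflate: 1.22648100 / 1.03546880 = 1.18446930.
Annualized real rate = 1.18446930^(1/2) − 1 = 8.8333% → 8.83%.

8.83%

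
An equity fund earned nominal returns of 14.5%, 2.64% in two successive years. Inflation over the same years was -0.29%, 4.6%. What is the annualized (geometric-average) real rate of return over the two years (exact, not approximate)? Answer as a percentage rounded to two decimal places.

Compound the nominal returns: 1.1450 × 1.0264 = 1.17522800.
Compound inflation: 0.9971 × 1.0460 = 1.04296660.
Deflate: 1.17522800 / 1.04296660 = 1.12681269.
Annualized real rate = 1.12681269^(1/2) − 1 = 6.1514% → 6.15%.

6.15%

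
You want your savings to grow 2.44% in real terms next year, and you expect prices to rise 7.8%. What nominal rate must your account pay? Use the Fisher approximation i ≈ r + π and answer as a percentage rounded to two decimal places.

10.24%

i ≈ r + π = 2.44% + 7.8% = 10.24%.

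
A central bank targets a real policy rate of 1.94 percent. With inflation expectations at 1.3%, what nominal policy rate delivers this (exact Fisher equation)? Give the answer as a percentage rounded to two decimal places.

(1 + i) = (1 + r)(1 + π) = 1.01940 × 1.01300 = 1.0326522
i = 1.0326522 − 1, so the required nominal rate is 3.27%.

3.27%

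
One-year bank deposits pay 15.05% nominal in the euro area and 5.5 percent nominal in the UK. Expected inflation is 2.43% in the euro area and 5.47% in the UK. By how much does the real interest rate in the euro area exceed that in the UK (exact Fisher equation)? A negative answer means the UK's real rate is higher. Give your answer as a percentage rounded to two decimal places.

The euro area: (1 + 0.1505)/(1 + 0.0243) − 1 = 12.3206%
The UK: (1 + 0.0550)/(1 + 0.0547) − 1 = 0.0284%
Differential = 12.3206% − 0.0284% = 12.2922% → 12.29%.

12.29%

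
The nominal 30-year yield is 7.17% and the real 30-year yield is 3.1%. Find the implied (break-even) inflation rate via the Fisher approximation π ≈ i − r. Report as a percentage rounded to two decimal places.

π ≈ i − r = 7.17% − 3.1% → 4.07%.

4.07%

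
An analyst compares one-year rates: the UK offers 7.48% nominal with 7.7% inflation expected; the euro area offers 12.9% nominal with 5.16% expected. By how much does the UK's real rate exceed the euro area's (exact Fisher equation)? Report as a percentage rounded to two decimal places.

-7.56%

The UK: (1 + 0.0748)/(1 + 0.0770) − 1 = -0.2043%
The euro area: (1 + 0.1290)/(1 + 0.0516) − 1 = 7.3602%
Differential = -0.2043% − 7.3602% = -7.5645% → -7.56%.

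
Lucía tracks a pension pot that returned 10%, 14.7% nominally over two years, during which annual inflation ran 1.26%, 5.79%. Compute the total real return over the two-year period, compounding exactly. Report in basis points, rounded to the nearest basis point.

1778 basis points

Compound the nominal returns: 1.1000 × 1.1470 = 1.261700.
Compound inflation: 1.0126 × 1.0579 = 1.071230.
Deflate: 1.261700 / 1.071230 = 1.177805.
Total real return = 1.177805 − 1 → 1778 basis points.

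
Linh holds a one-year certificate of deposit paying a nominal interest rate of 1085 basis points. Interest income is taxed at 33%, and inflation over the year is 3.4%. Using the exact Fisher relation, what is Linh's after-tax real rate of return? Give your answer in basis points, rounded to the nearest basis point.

After-tax nominal return = 10.85% × (1 − 0.33) = 7.2695%.
1 + r = 1.072695 / 1.03400 = 1.037423
After-tax real rate = 1.037423 − 1 → 374 basis points.

374 basis points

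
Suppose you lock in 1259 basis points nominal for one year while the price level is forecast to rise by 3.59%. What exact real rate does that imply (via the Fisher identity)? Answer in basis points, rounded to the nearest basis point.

869 basis points

By the Fisher identity, 1 + r = (1 + i)/(1 + π).
1 + r = 1.12590 / 1.03590 = 1.086881
r = 1.086881 − 1 = 8.6881%, i.e. 869 basis points.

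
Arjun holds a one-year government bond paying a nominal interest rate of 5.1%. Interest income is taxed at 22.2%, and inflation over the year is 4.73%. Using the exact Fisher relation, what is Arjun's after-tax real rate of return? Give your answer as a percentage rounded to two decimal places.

-0.73%

After-tax nominal return = 5.1% × (1 − 0.222) = 3.9678%.
1 + r = 1.039678 / 1.04730 = 0.992722
After-tax real rate = 0.992722 − 1 → -0.73%.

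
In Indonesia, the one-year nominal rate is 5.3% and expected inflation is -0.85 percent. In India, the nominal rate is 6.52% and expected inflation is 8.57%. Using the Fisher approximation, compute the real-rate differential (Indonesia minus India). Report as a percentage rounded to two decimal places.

Indonesia: 5.3% − (-0.85%) = 6.150%
India: 6.52% − 8.57% = -2.050%
Differential = 8.200% → 8.20%.

8.20%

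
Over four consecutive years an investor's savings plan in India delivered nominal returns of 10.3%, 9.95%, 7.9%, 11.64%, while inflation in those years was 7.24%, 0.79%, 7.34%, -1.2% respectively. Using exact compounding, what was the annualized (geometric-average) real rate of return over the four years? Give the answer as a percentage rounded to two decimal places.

Compound the nominal returns: 1.1030 × 1.0995 × 1.0790 × 1.1164 = 1.46087151.
Compound inflation: 1.0724 × 1.0079 × 1.0734 × 0.9880 = 1.14628547.
Deflate: 1.46087151 / 1.14628547 = 1.27443953.
Annualized real rate = 1.27443953^(1/4) − 1 = 6.2502% → 6.25%.

6.25%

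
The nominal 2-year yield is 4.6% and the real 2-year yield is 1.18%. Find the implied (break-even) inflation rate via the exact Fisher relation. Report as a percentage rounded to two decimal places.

(1 + π) = (1 + i)/(1 + r) = 1.04600 / 1.01180 = 1.033801
Break-even inflation = 1.033801 − 1 → 3.38%.

3.38%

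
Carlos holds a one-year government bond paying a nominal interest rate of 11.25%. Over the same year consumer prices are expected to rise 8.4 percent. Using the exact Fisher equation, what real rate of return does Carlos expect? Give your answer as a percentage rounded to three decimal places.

By the Fisher equation, 1 + r = (1 + i)/(1 + π).
1 + r = 1.11250 / 1.08400 = 1.026292
r = 1.026292 − 1 = 2.6292%, i.e. 2.629%.

2.629%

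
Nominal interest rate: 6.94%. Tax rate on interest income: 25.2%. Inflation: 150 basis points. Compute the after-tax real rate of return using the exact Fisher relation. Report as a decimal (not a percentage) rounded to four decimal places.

After-tax nominal return = 6.94% × (1 − 0.252) = 5.19112%.
1 + r = 1.0519112 / 1.01500 = 1.036366
After-tax real rate = 1.036366 − 1 → 0.0364.

0.0364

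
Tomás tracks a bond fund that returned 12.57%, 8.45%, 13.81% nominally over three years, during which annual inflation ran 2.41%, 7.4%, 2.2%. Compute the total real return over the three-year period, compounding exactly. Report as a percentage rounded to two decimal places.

Compound the nominal returns: 1.1257 × 1.0845 × 1.1381 = 1.389417.
Compound inflation: 1.0241 × 1.0740 × 1.0220 = 1.124081.
Deflate: 1.389417 / 1.124081 = 1.236047.
Total real return = 1.236047 − 1 → 23.60%.

23.60%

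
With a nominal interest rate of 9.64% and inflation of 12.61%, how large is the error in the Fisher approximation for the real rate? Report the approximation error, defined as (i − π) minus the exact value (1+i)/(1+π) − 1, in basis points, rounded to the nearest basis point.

-33 basis points

Approximate: r ≈ 9.640% − 12.610% = -2.9700%
Exact: (1 + 0.0964)/(1 + 0.1261) − 1 = -2.6374%
Error = -2.9700% − (-2.6374%) = -0.3326% → -33 basis points.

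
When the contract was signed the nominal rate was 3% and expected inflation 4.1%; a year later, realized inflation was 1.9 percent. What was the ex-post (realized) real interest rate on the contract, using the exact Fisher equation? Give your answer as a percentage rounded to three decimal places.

Ex-post: (1 + 0.0300)/(1 + 0.0190) − 1 = 1.07949%
So the realized real rate is 1.079%.

1.079%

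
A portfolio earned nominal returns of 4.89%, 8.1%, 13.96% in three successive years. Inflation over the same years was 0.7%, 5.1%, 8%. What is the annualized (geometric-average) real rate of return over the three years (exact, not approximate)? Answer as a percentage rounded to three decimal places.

4.172%

Compound the nominal returns: 1.0489 × 1.0810 × 1.1396 = 1.29214788.
Compound inflation: 1.0070 × 1.0510 × 1.0800 = 1.14302556.
Deflate: 1.29214788 / 1.14302556 = 1.13046281.
Annualized real rate = 1.13046281^(1/3) − 1 = 4.1723% → 4.172%.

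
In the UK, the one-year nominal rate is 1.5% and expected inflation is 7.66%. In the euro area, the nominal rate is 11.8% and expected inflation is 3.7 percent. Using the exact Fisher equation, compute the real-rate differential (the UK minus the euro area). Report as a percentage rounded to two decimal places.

The UK: (1 + 0.0150)/(1 + 0.0766) − 1 = -5.7217%
The euro area: (1 + 0.1180)/(1 + 0.0370) − 1 = 7.8110%
Differential = -5.7217% − 7.8110% = -13.5327% → -13.53%.

-13.53%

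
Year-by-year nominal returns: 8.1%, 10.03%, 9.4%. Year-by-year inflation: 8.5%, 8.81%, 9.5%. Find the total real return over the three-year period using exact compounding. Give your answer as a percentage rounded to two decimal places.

Nominal growth factor = 1.0810 × 1.1003 × 1.0940 = 1.301230
Price-level growth factor = 1.0850 × 1.0881 × 1.0950 = 1.292744
Real growth factor = 1.301230 / 1.292744 = 1.006564
Total real return = 1.006564 − 1 → 0.66%.

0.66%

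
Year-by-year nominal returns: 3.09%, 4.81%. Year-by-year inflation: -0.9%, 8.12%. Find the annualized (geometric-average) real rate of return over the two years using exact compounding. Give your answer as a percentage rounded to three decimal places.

0.420%

Nominal growth factor = 1.0309 × 1.0481 = 1.08048629
Price-level growth factor = 0.9910 × 1.0812 = 1.07146920
Real growth factor = 1.08048629 / 1.07146920 = 1.00841563
Annualized real rate = 1.00841563^(1/2) − 1 = 0.4199% → 0.420%.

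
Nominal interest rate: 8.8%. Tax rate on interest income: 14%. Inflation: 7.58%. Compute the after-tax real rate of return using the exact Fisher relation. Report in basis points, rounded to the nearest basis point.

After-tax nominal return = 8.8% × (1 − 0.14) = 7.5680%.
1 + r = 1.07568 / 1.07580 = 0.999888
After-tax real rate = 0.999888 − 1 → -1 basis points.

-1 basis points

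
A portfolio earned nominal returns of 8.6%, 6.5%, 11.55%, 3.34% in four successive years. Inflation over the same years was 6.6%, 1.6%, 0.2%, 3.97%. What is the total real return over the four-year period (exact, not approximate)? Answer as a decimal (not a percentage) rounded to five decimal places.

Nominal growth factor = 1.0860 × 1.0650 × 1.1155 × 1.0334 = 1.3332680
Price-level growth factor = 1.0660 × 1.0160 × 1.0020 × 1.0397 = 1.1283054
Real growth factor = 1.3332680 / 1.1283054 = 1.1816552
Total real return = 1.1816552 − 1 → 0.18166.

0.18166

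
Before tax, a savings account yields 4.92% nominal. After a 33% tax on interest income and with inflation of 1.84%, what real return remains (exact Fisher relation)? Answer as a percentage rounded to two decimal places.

After-tax nominal return = 4.92% × (1 − 0.33) = 3.2964%.
1 + r = 1.032964 / 1.01840 = 1.014301
After-tax real rate = 1.014301 − 1 → 1.43%.

1.43%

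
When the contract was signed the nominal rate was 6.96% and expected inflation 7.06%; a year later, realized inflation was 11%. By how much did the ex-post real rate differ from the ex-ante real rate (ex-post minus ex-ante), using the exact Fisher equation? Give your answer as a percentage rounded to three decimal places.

Ex-ante: (1 + 0.0696)/(1 + 0.0706) − 1 = -0.0934%
Ex-post: (1 + 0.0696)/(1 + 0.1100) − 1 = -3.6396%
Difference (ex-post − ex-ante) = -3.5462% → -3.546%.

-3.546%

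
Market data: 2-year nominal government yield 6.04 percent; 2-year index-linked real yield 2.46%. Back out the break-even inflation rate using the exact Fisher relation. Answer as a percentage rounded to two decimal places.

3.49%

(1 + π) = (1 + i)/(1 + r) = 1.06040 / 1.02460 = 1.034940
Break-even inflation = 1.034940 − 1 → 3.49%.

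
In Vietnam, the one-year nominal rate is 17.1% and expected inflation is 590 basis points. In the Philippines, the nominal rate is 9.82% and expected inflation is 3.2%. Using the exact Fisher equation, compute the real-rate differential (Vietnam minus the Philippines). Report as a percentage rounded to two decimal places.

Vietnam: (1 + 0.1710)/(1 + 0.0590) − 1 = 10.5760%
The Philippines: (1 + 0.0982)/(1 + 0.0320) − 1 = 6.4147%
Differential = 10.5760% − 6.4147% = 4.1613% → 4.16%.

4.16%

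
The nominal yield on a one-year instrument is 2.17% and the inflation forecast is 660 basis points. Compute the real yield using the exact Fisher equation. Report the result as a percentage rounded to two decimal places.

-4.16%

By the Fisher equation, 1 + r = (1 + i)/(1 + π).
1 + r = 1.02170 / 1.06600 = 0.958443
r = 0.958443 − 1 = -4.1557%, i.e. -4.16%.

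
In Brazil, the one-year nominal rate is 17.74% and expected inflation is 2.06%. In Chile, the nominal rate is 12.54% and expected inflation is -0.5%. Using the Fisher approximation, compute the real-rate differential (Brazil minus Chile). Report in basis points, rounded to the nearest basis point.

264 basis points

Brazil: 17.74% − 2.06% = 15.680%
Chile: 12.54% − (-0.5%) = 13.040%
Differential = 2.640% → 264 basis points.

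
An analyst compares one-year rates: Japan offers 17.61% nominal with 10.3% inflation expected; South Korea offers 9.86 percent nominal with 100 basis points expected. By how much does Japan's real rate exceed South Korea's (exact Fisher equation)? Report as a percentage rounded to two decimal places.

Japan: (1 + 0.1761)/(1 + 0.1030) − 1 = 6.6274%
South Korea: (1 + 0.0986)/(1 + 0.0100) − 1 = 8.7723%
Differential = 6.6274% − 8.7723% = -2.1449% → -2.14%.

-2.14%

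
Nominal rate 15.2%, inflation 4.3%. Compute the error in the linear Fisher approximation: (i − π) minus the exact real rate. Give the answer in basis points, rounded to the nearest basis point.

45 basis points

Approximate: r ≈ 15.200% − 4.300% = 10.9000%
Exact: (1 + 0.1520)/(1 + 0.0430) − 1 = 10.4506%
Error = 10.9000% − 10.4506% = 0.4494% → 45 basis points.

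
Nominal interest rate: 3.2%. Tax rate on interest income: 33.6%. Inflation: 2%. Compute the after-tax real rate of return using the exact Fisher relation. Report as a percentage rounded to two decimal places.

After-tax nominal return = 3.2% × (1 − 0.336) = 2.1248%.
1 + r = 1.021248 / 1.02000 = 1.001224
After-tax real rate = 1.001224 − 1 → 0.12%.

0.12%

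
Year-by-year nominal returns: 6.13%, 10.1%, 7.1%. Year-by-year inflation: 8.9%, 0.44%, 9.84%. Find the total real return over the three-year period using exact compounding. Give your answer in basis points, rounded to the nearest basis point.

Nominal growth factor = 1.0613 × 1.1010 × 1.0710 = 1.251454
Price-level growth factor = 1.0890 × 1.0044 × 1.0984 = 1.201421
Real growth factor = 1.251454 / 1.201421 = 1.041645
Total real return = 1.041645 − 1 → 416 basis points.

416 basis points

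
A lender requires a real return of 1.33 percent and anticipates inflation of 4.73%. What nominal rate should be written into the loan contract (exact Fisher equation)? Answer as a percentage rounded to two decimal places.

6.12%

(1 + i) = (1 + r)(1 + π) = 1.01330 × 1.04730 = 1.06122909
i = 1.06122909 − 1, so the required nominal rate is 6.12%.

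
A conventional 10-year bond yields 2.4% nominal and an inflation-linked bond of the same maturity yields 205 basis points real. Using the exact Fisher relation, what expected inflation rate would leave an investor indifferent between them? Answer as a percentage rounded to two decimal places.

(1 + π) = (1 + i)/(1 + r) = 1.02400 / 1.02050 = 1.003430
Break-even inflation = 1.003430 − 1 → 0.34%.

0.34%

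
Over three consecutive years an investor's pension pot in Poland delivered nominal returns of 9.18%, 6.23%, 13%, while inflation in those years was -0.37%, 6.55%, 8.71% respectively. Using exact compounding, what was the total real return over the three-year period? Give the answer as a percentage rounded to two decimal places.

Nominal growth factor = 1.0918 × 1.0623 × 1.1300 = 1.310596
Price-level growth factor = 0.9963 × 1.0655 × 1.0871 = 1.154019
Real growth factor = 1.310596 / 1.154019 = 1.135679
Total real return = 1.135679 − 1 → 13.57%.

13.57%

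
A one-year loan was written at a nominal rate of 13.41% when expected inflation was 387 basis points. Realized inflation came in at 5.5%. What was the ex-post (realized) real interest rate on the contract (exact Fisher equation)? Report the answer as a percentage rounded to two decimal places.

Ex-post: (1 + 0.1341)/(1 + 0.0550) − 1 = 7.4976%
So the realized real rate is 7.50%.

7.50%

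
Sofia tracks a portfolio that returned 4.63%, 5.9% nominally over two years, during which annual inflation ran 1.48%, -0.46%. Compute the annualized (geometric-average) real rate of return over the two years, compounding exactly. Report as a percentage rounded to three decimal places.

Nominal growth factor = 1.0463 × 1.0590 = 1.10803170
Price-level growth factor = 1.0148 × 0.9954 = 1.01013192
Real growth factor = 1.10803170 / 1.01013192 = 1.09691782
Annualized real rate = 1.09691782^(1/2) − 1 = 4.7338% → 4.734%.

4.734%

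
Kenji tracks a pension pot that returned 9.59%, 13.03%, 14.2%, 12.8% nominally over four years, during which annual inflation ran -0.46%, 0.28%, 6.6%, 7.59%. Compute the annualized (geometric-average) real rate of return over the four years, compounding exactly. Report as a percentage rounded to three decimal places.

8.655%

Compound the nominal returns: 1.0959 × 1.1303 × 1.1420 × 1.1280 = 1.59565816.
Compound inflation: 0.9954 × 1.0028 × 1.0660 × 1.0759 = 1.14483019.
Deflate: 1.59565816 / 1.14483019 = 1.39379462.
Annualized real rate = 1.39379462^(1/4) − 1 = 8.6550% → 8.655%.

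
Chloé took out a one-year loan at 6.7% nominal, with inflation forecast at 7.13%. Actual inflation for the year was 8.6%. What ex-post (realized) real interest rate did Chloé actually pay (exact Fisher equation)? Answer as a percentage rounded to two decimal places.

-1.75%

Ex-post: (1 + 0.0670)/(1 + 0.0860) − 1 = -1.7495%
So the realized real rate is -1.75%.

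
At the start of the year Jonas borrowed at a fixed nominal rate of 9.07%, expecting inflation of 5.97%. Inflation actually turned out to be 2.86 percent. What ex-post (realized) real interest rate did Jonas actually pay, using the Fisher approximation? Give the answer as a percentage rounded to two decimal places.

6.21%

Ex-post: 9.07% − 2.86% = 6.210%
So the realized real rate is 6.21%.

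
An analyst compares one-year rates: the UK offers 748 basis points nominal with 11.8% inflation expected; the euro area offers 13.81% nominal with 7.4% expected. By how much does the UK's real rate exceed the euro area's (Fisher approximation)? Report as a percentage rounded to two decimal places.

-10.73%

The UK: 7.48% − 11.8% = -4.320%
The euro area: 13.81% − 7.4% = 6.410%
Differential = -10.730% → -10.73%.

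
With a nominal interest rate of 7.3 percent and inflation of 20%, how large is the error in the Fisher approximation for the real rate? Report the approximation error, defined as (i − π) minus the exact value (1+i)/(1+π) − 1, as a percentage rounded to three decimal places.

-2.117%

Approximate: r ≈ 7.300% − 20.000% = -12.7000%
Exact: (1 + 0.0730)/(1 + 0.2000) − 1 = -10.5833%
Error = -12.7000% − (-10.5833%) = -2.1167% → -2.117%.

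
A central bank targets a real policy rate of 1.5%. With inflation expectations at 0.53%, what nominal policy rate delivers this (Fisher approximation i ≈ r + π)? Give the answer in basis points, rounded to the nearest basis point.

i ≈ r + π = 1.5% + 0.53% = 203 basis points.

203 basis points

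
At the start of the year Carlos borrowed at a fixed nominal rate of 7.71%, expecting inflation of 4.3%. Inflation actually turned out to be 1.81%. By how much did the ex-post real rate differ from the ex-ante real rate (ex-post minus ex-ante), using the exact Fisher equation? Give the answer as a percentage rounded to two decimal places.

2.53%

Ex-ante: (1 + 0.0771)/(1 + 0.0430) − 1 = 3.2694%
Ex-post: (1 + 0.0771)/(1 + 0.0181) − 1 = 5.7951%
Difference (ex-post − ex-ante) = 2.5257% → 2.53%.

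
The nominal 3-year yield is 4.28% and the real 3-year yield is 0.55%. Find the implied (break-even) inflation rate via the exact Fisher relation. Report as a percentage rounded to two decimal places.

3.71%

(1 + π) = (1 + i)/(1 + r) = 1.04280 / 1.00550 = 1.037096
Break-even inflation = 1.037096 − 1 → 3.71%.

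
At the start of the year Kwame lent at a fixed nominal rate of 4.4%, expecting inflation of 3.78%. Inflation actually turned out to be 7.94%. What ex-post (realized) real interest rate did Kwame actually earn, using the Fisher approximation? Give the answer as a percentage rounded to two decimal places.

-3.54%

Ex-post: 4.4% − 7.94% = -3.540%
So the realized real rate is -3.54%.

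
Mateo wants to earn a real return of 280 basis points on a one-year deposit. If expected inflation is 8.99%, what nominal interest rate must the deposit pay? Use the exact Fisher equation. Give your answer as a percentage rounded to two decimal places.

12.04%

(1 + i) = (1 + r)(1 + π) = 1.02800 × 1.08990 = 1.1204172
i = 1.1204172 − 1, so the required nominal rate is 12.04%.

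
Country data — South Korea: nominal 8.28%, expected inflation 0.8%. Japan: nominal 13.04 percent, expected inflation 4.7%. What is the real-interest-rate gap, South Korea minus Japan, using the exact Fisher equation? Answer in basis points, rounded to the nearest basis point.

-54 basis points

South Korea: (1 + 0.0828)/(1 + 0.0080) − 1 = 7.42063%
Japan: (1 + 0.1304)/(1 + 0.0470) − 1 = 7.96562%
Differential = 7.42063% − 7.96562% = -0.54498% → -54 basis points.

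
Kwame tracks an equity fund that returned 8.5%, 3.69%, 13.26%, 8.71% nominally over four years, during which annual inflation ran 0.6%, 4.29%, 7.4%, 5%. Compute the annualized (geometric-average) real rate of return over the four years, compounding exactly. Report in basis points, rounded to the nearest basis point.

Nominal growth factor = 1.0850 × 1.0369 × 1.1326 × 1.0871 = 1.38520058
Price-level growth factor = 1.0060 × 1.0429 × 1.0740 × 1.0500 = 1.18313480
Real growth factor = 1.38520058 / 1.18313480 = 1.17078847
Annualized real rate = 1.17078847^(1/4) − 1 = 4.0207% → 402 basis points.

402 basis points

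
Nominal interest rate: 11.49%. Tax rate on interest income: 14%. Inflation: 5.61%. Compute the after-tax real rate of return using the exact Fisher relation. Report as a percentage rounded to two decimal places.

4.04%

After-tax nominal return = 11.49% × (1 − 0.14) = 9.8814%.
1 + r = 1.098814 / 1.05610 = 1.040445
After-tax real rate = 1.040445 − 1 → 4.04%.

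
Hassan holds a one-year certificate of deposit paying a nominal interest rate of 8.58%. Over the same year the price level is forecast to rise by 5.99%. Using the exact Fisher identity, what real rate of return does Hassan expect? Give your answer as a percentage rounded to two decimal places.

2.44%

By the Fisher identity, 1 + r = (1 + i)/(1 + π).
1 + r = 1.08580 / 1.05990 = 1.024436
r = 1.024436 − 1 = 2.4436%, i.e. 2.44%.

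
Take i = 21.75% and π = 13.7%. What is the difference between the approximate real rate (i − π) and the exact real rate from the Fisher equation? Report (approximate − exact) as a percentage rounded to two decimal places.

0.97%

Approximate: r ≈ 21.750% − 13.700% = 8.0500%
Exact: (1 + 0.2175)/(1 + 0.1370) − 1 = 7.0800%
Error = 8.0500% − 7.0800% = 0.9700% → 0.97%.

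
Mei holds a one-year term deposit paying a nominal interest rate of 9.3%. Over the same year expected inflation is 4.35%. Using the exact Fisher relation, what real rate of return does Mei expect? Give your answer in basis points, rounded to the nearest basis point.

By the Fisher relation, 1 + r = (1 + i)/(1 + π).
1 + r = 1.09300 / 1.04350 = 1.047437
r = 1.047437 − 1 = 4.7437%, i.e. 474 basis points.

474 basis points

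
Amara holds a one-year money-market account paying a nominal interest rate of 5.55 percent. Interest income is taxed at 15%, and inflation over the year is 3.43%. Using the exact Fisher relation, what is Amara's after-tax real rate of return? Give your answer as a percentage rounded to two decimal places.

After-tax nominal return = 5.55% × (1 − 0.15) = 4.7175%.
1 + r = 1.047175 / 1.03430 = 1.012448
After-tax real rate = 1.012448 − 1 → 1.24%.

1.24%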